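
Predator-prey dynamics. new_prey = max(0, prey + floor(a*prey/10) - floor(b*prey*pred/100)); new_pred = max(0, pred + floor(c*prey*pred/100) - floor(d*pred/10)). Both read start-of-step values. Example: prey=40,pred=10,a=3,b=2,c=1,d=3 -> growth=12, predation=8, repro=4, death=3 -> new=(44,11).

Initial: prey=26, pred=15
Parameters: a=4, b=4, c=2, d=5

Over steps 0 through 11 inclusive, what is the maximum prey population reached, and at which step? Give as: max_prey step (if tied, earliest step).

Answer: 50 11

Derivation:
Step 1: prey: 26+10-15=21; pred: 15+7-7=15
Step 2: prey: 21+8-12=17; pred: 15+6-7=14
Step 3: prey: 17+6-9=14; pred: 14+4-7=11
Step 4: prey: 14+5-6=13; pred: 11+3-5=9
Step 5: prey: 13+5-4=14; pred: 9+2-4=7
Step 6: prey: 14+5-3=16; pred: 7+1-3=5
Step 7: prey: 16+6-3=19; pred: 5+1-2=4
Step 8: prey: 19+7-3=23; pred: 4+1-2=3
Step 9: prey: 23+9-2=30; pred: 3+1-1=3
Step 10: prey: 30+12-3=39; pred: 3+1-1=3
Step 11: prey: 39+15-4=50; pred: 3+2-1=4
Max prey = 50 at step 11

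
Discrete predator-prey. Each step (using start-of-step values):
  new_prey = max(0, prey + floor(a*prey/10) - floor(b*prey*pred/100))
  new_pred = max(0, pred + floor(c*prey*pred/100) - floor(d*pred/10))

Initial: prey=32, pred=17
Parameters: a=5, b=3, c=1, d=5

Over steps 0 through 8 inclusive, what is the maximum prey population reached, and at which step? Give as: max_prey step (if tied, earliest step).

Step 1: prey: 32+16-16=32; pred: 17+5-8=14
Step 2: prey: 32+16-13=35; pred: 14+4-7=11
Step 3: prey: 35+17-11=41; pred: 11+3-5=9
Step 4: prey: 41+20-11=50; pred: 9+3-4=8
Step 5: prey: 50+25-12=63; pred: 8+4-4=8
Step 6: prey: 63+31-15=79; pred: 8+5-4=9
Step 7: prey: 79+39-21=97; pred: 9+7-4=12
Step 8: prey: 97+48-34=111; pred: 12+11-6=17
Max prey = 111 at step 8

Answer: 111 8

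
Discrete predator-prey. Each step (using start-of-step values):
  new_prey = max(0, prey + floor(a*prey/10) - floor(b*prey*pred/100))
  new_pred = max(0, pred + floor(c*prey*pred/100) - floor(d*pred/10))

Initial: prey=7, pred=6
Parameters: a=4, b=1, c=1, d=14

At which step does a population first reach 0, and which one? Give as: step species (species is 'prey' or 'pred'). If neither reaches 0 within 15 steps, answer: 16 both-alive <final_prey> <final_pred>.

Step 1: prey: 7+2-0=9; pred: 6+0-8=0
First extinction: pred at step 1

Answer: 1 pred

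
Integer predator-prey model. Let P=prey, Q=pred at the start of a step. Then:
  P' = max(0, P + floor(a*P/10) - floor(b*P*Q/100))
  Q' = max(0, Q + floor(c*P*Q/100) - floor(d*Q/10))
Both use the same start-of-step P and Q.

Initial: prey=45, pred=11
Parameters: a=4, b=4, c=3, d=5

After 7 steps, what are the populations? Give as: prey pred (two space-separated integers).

Answer: 0 3

Derivation:
Step 1: prey: 45+18-19=44; pred: 11+14-5=20
Step 2: prey: 44+17-35=26; pred: 20+26-10=36
Step 3: prey: 26+10-37=0; pred: 36+28-18=46
Step 4: prey: 0+0-0=0; pred: 46+0-23=23
Step 5: prey: 0+0-0=0; pred: 23+0-11=12
Step 6: prey: 0+0-0=0; pred: 12+0-6=6
Step 7: prey: 0+0-0=0; pred: 6+0-3=3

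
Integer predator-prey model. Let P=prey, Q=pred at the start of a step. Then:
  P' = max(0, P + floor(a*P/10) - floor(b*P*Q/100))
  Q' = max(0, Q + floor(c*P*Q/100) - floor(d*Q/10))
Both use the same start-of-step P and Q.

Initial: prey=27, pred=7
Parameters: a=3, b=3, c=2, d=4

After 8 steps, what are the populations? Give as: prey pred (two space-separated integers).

Step 1: prey: 27+8-5=30; pred: 7+3-2=8
Step 2: prey: 30+9-7=32; pred: 8+4-3=9
Step 3: prey: 32+9-8=33; pred: 9+5-3=11
Step 4: prey: 33+9-10=32; pred: 11+7-4=14
Step 5: prey: 32+9-13=28; pred: 14+8-5=17
Step 6: prey: 28+8-14=22; pred: 17+9-6=20
Step 7: prey: 22+6-13=15; pred: 20+8-8=20
Step 8: prey: 15+4-9=10; pred: 20+6-8=18

Answer: 10 18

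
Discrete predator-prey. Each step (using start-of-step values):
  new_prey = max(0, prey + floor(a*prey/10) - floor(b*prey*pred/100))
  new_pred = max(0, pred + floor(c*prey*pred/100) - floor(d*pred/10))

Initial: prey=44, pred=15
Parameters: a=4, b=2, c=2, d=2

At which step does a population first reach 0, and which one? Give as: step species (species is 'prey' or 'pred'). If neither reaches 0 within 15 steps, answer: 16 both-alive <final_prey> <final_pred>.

Answer: 4 prey

Derivation:
Step 1: prey: 44+17-13=48; pred: 15+13-3=25
Step 2: prey: 48+19-24=43; pred: 25+24-5=44
Step 3: prey: 43+17-37=23; pred: 44+37-8=73
Step 4: prey: 23+9-33=0; pred: 73+33-14=92
First extinction: prey at step 4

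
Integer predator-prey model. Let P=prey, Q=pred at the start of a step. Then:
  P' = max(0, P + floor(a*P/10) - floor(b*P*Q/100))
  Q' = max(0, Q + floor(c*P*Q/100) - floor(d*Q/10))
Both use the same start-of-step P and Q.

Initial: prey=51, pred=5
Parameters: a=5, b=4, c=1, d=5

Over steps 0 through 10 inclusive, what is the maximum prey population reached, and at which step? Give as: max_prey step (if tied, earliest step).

Step 1: prey: 51+25-10=66; pred: 5+2-2=5
Step 2: prey: 66+33-13=86; pred: 5+3-2=6
Step 3: prey: 86+43-20=109; pred: 6+5-3=8
Step 4: prey: 109+54-34=129; pred: 8+8-4=12
Step 5: prey: 129+64-61=132; pred: 12+15-6=21
Step 6: prey: 132+66-110=88; pred: 21+27-10=38
Step 7: prey: 88+44-133=0; pred: 38+33-19=52
Step 8: prey: 0+0-0=0; pred: 52+0-26=26
Step 9: prey: 0+0-0=0; pred: 26+0-13=13
Step 10: prey: 0+0-0=0; pred: 13+0-6=7
Max prey = 132 at step 5

Answer: 132 5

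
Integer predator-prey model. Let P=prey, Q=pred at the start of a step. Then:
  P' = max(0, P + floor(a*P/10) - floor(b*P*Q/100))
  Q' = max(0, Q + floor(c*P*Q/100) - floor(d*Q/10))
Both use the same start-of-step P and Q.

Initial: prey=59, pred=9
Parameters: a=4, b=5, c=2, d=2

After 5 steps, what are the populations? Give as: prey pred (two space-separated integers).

Step 1: prey: 59+23-26=56; pred: 9+10-1=18
Step 2: prey: 56+22-50=28; pred: 18+20-3=35
Step 3: prey: 28+11-49=0; pred: 35+19-7=47
Step 4: prey: 0+0-0=0; pred: 47+0-9=38
Step 5: prey: 0+0-0=0; pred: 38+0-7=31

Answer: 0 31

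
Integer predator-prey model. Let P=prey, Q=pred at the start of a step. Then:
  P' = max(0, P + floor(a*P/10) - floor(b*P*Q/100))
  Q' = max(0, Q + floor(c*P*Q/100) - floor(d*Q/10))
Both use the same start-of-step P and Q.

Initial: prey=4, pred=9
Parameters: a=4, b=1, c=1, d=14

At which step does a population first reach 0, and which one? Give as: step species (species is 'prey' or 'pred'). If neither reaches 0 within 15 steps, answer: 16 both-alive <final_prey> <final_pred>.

Answer: 1 pred

Derivation:
Step 1: prey: 4+1-0=5; pred: 9+0-12=0
First extinction: pred at step 1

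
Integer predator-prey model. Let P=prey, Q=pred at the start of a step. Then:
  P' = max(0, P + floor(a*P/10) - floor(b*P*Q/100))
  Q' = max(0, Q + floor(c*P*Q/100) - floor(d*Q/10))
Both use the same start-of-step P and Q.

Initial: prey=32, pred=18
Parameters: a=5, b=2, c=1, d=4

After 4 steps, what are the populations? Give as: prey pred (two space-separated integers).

Answer: 64 16

Derivation:
Step 1: prey: 32+16-11=37; pred: 18+5-7=16
Step 2: prey: 37+18-11=44; pred: 16+5-6=15
Step 3: prey: 44+22-13=53; pred: 15+6-6=15
Step 4: prey: 53+26-15=64; pred: 15+7-6=16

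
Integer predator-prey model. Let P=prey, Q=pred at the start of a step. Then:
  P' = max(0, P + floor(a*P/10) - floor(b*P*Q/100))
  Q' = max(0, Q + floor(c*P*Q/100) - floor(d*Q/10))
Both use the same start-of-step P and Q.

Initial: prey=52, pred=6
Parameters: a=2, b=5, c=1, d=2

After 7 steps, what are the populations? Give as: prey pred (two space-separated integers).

Answer: 6 8

Derivation:
Step 1: prey: 52+10-15=47; pred: 6+3-1=8
Step 2: prey: 47+9-18=38; pred: 8+3-1=10
Step 3: prey: 38+7-19=26; pred: 10+3-2=11
Step 4: prey: 26+5-14=17; pred: 11+2-2=11
Step 5: prey: 17+3-9=11; pred: 11+1-2=10
Step 6: prey: 11+2-5=8; pred: 10+1-2=9
Step 7: prey: 8+1-3=6; pred: 9+0-1=8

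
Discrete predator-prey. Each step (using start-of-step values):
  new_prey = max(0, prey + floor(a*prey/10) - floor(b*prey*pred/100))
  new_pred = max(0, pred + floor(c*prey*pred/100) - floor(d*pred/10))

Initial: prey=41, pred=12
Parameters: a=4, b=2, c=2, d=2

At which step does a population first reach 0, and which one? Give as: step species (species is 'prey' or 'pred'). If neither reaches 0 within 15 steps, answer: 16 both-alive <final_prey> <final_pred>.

Step 1: prey: 41+16-9=48; pred: 12+9-2=19
Step 2: prey: 48+19-18=49; pred: 19+18-3=34
Step 3: prey: 49+19-33=35; pred: 34+33-6=61
Step 4: prey: 35+14-42=7; pred: 61+42-12=91
Step 5: prey: 7+2-12=0; pred: 91+12-18=85
First extinction: prey at step 5

Answer: 5 prey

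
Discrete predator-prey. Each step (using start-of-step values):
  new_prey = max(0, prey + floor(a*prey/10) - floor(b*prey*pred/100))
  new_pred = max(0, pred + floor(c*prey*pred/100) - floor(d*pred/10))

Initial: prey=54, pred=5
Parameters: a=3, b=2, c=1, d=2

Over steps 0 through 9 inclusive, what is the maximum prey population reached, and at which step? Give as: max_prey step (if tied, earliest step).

Step 1: prey: 54+16-5=65; pred: 5+2-1=6
Step 2: prey: 65+19-7=77; pred: 6+3-1=8
Step 3: prey: 77+23-12=88; pred: 8+6-1=13
Step 4: prey: 88+26-22=92; pred: 13+11-2=22
Step 5: prey: 92+27-40=79; pred: 22+20-4=38
Step 6: prey: 79+23-60=42; pred: 38+30-7=61
Step 7: prey: 42+12-51=3; pred: 61+25-12=74
Step 8: prey: 3+0-4=0; pred: 74+2-14=62
Step 9: prey: 0+0-0=0; pred: 62+0-12=50
Max prey = 92 at step 4

Answer: 92 4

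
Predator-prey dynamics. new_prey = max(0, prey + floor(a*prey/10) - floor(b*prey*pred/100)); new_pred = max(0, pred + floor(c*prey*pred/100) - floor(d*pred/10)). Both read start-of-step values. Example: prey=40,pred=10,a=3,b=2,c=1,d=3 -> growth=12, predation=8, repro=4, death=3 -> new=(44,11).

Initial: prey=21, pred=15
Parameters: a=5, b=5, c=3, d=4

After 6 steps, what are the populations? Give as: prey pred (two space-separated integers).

Step 1: prey: 21+10-15=16; pred: 15+9-6=18
Step 2: prey: 16+8-14=10; pred: 18+8-7=19
Step 3: prey: 10+5-9=6; pred: 19+5-7=17
Step 4: prey: 6+3-5=4; pred: 17+3-6=14
Step 5: prey: 4+2-2=4; pred: 14+1-5=10
Step 6: prey: 4+2-2=4; pred: 10+1-4=7

Answer: 4 7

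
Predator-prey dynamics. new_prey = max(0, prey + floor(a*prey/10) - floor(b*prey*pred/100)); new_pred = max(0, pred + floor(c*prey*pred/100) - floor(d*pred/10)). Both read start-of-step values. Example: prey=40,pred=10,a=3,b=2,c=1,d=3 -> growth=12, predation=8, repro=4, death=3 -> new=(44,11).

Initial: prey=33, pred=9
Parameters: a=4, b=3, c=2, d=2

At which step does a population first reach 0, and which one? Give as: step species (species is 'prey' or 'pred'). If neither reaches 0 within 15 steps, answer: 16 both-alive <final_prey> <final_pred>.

Answer: 6 prey

Derivation:
Step 1: prey: 33+13-8=38; pred: 9+5-1=13
Step 2: prey: 38+15-14=39; pred: 13+9-2=20
Step 3: prey: 39+15-23=31; pred: 20+15-4=31
Step 4: prey: 31+12-28=15; pred: 31+19-6=44
Step 5: prey: 15+6-19=2; pred: 44+13-8=49
Step 6: prey: 2+0-2=0; pred: 49+1-9=41
First extinction: prey at step 6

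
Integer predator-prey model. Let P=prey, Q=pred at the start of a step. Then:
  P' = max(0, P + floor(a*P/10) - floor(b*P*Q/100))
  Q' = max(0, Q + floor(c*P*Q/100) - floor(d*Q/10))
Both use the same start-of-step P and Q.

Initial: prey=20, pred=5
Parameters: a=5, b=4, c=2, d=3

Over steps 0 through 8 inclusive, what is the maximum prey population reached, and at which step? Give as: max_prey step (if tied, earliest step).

Answer: 41 4

Derivation:
Step 1: prey: 20+10-4=26; pred: 5+2-1=6
Step 2: prey: 26+13-6=33; pred: 6+3-1=8
Step 3: prey: 33+16-10=39; pred: 8+5-2=11
Step 4: prey: 39+19-17=41; pred: 11+8-3=16
Step 5: prey: 41+20-26=35; pred: 16+13-4=25
Step 6: prey: 35+17-35=17; pred: 25+17-7=35
Step 7: prey: 17+8-23=2; pred: 35+11-10=36
Step 8: prey: 2+1-2=1; pred: 36+1-10=27
Max prey = 41 at step 4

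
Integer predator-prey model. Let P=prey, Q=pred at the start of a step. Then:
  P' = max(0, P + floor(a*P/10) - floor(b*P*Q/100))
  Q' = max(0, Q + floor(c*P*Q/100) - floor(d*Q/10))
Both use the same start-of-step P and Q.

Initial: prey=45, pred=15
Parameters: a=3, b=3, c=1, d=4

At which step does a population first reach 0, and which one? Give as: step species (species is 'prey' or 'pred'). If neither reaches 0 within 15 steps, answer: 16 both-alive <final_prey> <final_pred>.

Answer: 16 both-alive 83 8

Derivation:
Step 1: prey: 45+13-20=38; pred: 15+6-6=15
Step 2: prey: 38+11-17=32; pred: 15+5-6=14
Step 3: prey: 32+9-13=28; pred: 14+4-5=13
Step 4: prey: 28+8-10=26; pred: 13+3-5=11
Step 5: prey: 26+7-8=25; pred: 11+2-4=9
Step 6: prey: 25+7-6=26; pred: 9+2-3=8
Step 7: prey: 26+7-6=27; pred: 8+2-3=7
Step 8: prey: 27+8-5=30; pred: 7+1-2=6
Step 9: prey: 30+9-5=34; pred: 6+1-2=5
Step 10: prey: 34+10-5=39; pred: 5+1-2=4
Step 11: prey: 39+11-4=46; pred: 4+1-1=4
Step 12: prey: 46+13-5=54; pred: 4+1-1=4
Step 13: prey: 54+16-6=64; pred: 4+2-1=5
Step 14: prey: 64+19-9=74; pred: 5+3-2=6
Step 15: prey: 74+22-13=83; pred: 6+4-2=8
No extinction within 15 steps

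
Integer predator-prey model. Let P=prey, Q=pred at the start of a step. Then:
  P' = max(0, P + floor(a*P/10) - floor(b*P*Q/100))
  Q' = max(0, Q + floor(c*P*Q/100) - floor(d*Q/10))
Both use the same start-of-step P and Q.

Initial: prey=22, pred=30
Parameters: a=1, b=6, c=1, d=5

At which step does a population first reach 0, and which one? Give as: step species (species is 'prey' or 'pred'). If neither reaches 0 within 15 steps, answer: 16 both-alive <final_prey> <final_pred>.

Step 1: prey: 22+2-39=0; pred: 30+6-15=21
First extinction: prey at step 1

Answer: 1 prey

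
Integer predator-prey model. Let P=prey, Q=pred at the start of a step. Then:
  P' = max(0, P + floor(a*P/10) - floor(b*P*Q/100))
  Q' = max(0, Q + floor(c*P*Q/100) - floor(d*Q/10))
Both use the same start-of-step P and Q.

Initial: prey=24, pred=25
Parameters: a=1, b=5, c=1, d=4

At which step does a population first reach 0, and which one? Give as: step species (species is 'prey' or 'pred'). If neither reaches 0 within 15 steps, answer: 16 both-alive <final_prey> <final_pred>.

Answer: 1 prey

Derivation:
Step 1: prey: 24+2-30=0; pred: 25+6-10=21
First extinction: prey at step 1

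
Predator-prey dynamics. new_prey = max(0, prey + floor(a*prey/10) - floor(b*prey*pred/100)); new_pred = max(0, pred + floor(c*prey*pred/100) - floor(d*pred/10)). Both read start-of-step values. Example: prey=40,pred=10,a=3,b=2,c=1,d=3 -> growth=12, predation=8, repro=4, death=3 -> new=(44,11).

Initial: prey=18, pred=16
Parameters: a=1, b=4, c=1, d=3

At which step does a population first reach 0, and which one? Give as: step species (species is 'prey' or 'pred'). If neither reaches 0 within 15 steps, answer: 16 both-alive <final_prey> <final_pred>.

Answer: 16 both-alive 3 3

Derivation:
Step 1: prey: 18+1-11=8; pred: 16+2-4=14
Step 2: prey: 8+0-4=4; pred: 14+1-4=11
Step 3: prey: 4+0-1=3; pred: 11+0-3=8
Step 4: prey: 3+0-0=3; pred: 8+0-2=6
Step 5: prey: 3+0-0=3; pred: 6+0-1=5
Step 6: prey: 3+0-0=3; pred: 5+0-1=4
Step 7: prey: 3+0-0=3; pred: 4+0-1=3
Step 8: prey: 3+0-0=3; pred: 3+0-0=3
Steps 9-15: state stable at prey=3, pred=3 (no change)
No extinction within 15 steps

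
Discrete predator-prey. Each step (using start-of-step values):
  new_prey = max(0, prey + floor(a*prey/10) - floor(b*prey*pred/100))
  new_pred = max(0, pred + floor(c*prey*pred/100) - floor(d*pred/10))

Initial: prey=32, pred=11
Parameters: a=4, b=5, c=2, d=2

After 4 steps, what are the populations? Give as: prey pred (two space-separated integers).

Step 1: prey: 32+12-17=27; pred: 11+7-2=16
Step 2: prey: 27+10-21=16; pred: 16+8-3=21
Step 3: prey: 16+6-16=6; pred: 21+6-4=23
Step 4: prey: 6+2-6=2; pred: 23+2-4=21

Answer: 2 21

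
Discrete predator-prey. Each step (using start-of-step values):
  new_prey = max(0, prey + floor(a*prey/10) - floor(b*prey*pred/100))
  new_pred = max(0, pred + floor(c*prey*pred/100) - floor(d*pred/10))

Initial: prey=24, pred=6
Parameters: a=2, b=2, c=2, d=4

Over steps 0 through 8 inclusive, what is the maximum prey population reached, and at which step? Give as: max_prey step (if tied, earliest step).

Step 1: prey: 24+4-2=26; pred: 6+2-2=6
Step 2: prey: 26+5-3=28; pred: 6+3-2=7
Step 3: prey: 28+5-3=30; pred: 7+3-2=8
Step 4: prey: 30+6-4=32; pred: 8+4-3=9
Step 5: prey: 32+6-5=33; pred: 9+5-3=11
Step 6: prey: 33+6-7=32; pred: 11+7-4=14
Step 7: prey: 32+6-8=30; pred: 14+8-5=17
Step 8: prey: 30+6-10=26; pred: 17+10-6=21
Max prey = 33 at step 5

Answer: 33 5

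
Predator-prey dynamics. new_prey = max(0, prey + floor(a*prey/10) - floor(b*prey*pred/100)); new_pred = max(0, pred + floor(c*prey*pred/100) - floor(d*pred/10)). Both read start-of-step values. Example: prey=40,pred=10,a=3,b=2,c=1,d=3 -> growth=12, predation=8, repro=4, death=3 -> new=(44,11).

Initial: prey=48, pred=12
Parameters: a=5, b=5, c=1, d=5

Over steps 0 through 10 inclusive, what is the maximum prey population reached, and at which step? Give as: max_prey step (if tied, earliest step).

Step 1: prey: 48+24-28=44; pred: 12+5-6=11
Step 2: prey: 44+22-24=42; pred: 11+4-5=10
Step 3: prey: 42+21-21=42; pred: 10+4-5=9
Step 4: prey: 42+21-18=45; pred: 9+3-4=8
Step 5: prey: 45+22-18=49; pred: 8+3-4=7
Step 6: prey: 49+24-17=56; pred: 7+3-3=7
Step 7: prey: 56+28-19=65; pred: 7+3-3=7
Step 8: prey: 65+32-22=75; pred: 7+4-3=8
Step 9: prey: 75+37-30=82; pred: 8+6-4=10
Step 10: prey: 82+41-41=82; pred: 10+8-5=13
Max prey = 82 at step 9

Answer: 82 9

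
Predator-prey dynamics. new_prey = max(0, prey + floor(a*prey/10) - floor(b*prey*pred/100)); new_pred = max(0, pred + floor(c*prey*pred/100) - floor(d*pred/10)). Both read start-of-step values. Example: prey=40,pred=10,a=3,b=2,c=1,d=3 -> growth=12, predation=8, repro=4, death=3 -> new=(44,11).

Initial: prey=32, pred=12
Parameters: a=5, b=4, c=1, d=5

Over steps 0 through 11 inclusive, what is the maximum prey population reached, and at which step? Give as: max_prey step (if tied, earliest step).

Answer: 144 8

Derivation:
Step 1: prey: 32+16-15=33; pred: 12+3-6=9
Step 2: prey: 33+16-11=38; pred: 9+2-4=7
Step 3: prey: 38+19-10=47; pred: 7+2-3=6
Step 4: prey: 47+23-11=59; pred: 6+2-3=5
Step 5: prey: 59+29-11=77; pred: 5+2-2=5
Step 6: prey: 77+38-15=100; pred: 5+3-2=6
Step 7: prey: 100+50-24=126; pred: 6+6-3=9
Step 8: prey: 126+63-45=144; pred: 9+11-4=16
Step 9: prey: 144+72-92=124; pred: 16+23-8=31
Step 10: prey: 124+62-153=33; pred: 31+38-15=54
Step 11: prey: 33+16-71=0; pred: 54+17-27=44
Max prey = 144 at step 8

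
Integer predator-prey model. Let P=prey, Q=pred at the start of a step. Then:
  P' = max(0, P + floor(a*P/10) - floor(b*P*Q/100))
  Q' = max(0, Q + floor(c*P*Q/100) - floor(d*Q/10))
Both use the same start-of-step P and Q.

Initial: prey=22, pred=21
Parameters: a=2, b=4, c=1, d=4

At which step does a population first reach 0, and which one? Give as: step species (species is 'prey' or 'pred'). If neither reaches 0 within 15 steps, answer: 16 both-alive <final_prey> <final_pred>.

Answer: 16 both-alive 3 2

Derivation:
Step 1: prey: 22+4-18=8; pred: 21+4-8=17
Step 2: prey: 8+1-5=4; pred: 17+1-6=12
Step 3: prey: 4+0-1=3; pred: 12+0-4=8
Step 4: prey: 3+0-0=3; pred: 8+0-3=5
Step 5: prey: 3+0-0=3; pred: 5+0-2=3
Step 6: prey: 3+0-0=3; pred: 3+0-1=2
Step 7: prey: 3+0-0=3; pred: 2+0-0=2
Steps 8-15: state stable at prey=3, pred=2 (no change)
No extinction within 15 steps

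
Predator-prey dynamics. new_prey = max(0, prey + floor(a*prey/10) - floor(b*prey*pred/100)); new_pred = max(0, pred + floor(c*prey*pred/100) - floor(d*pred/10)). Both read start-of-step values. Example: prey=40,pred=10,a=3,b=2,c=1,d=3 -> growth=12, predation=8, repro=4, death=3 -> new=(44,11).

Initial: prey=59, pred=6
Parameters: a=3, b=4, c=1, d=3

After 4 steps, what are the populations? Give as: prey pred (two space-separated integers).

Step 1: prey: 59+17-14=62; pred: 6+3-1=8
Step 2: prey: 62+18-19=61; pred: 8+4-2=10
Step 3: prey: 61+18-24=55; pred: 10+6-3=13
Step 4: prey: 55+16-28=43; pred: 13+7-3=17

Answer: 43 17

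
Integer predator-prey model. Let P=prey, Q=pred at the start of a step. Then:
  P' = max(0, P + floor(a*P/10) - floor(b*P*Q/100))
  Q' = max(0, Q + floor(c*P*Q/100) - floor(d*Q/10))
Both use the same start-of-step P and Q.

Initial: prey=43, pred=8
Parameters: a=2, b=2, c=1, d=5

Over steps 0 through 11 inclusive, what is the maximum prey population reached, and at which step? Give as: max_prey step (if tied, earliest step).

Step 1: prey: 43+8-6=45; pred: 8+3-4=7
Step 2: prey: 45+9-6=48; pred: 7+3-3=7
Step 3: prey: 48+9-6=51; pred: 7+3-3=7
Step 4: prey: 51+10-7=54; pred: 7+3-3=7
Step 5: prey: 54+10-7=57; pred: 7+3-3=7
Step 6: prey: 57+11-7=61; pred: 7+3-3=7
Step 7: prey: 61+12-8=65; pred: 7+4-3=8
Step 8: prey: 65+13-10=68; pred: 8+5-4=9
Step 9: prey: 68+13-12=69; pred: 9+6-4=11
Step 10: prey: 69+13-15=67; pred: 11+7-5=13
Step 11: prey: 67+13-17=63; pred: 13+8-6=15
Max prey = 69 at step 9

Answer: 69 9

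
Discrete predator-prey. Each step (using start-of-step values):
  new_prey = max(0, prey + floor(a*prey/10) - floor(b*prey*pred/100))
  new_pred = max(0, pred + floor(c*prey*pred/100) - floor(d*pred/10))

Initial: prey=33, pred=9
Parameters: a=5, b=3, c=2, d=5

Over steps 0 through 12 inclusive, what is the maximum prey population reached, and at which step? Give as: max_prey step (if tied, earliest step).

Answer: 54 3

Derivation:
Step 1: prey: 33+16-8=41; pred: 9+5-4=10
Step 2: prey: 41+20-12=49; pred: 10+8-5=13
Step 3: prey: 49+24-19=54; pred: 13+12-6=19
Step 4: prey: 54+27-30=51; pred: 19+20-9=30
Step 5: prey: 51+25-45=31; pred: 30+30-15=45
Step 6: prey: 31+15-41=5; pred: 45+27-22=50
Step 7: prey: 5+2-7=0; pred: 50+5-25=30
Step 8: prey: 0+0-0=0; pred: 30+0-15=15
Step 9: prey: 0+0-0=0; pred: 15+0-7=8
Step 10: prey: 0+0-0=0; pred: 8+0-4=4
Step 11: prey: 0+0-0=0; pred: 4+0-2=2
Step 12: prey: 0+0-0=0; pred: 2+0-1=1
Max prey = 54 at step 3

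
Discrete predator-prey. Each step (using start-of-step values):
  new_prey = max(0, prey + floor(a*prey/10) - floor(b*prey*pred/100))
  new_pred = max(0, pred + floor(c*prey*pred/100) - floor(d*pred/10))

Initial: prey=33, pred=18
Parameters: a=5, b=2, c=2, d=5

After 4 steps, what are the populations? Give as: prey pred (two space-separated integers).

Step 1: prey: 33+16-11=38; pred: 18+11-9=20
Step 2: prey: 38+19-15=42; pred: 20+15-10=25
Step 3: prey: 42+21-21=42; pred: 25+21-12=34
Step 4: prey: 42+21-28=35; pred: 34+28-17=45

Answer: 35 45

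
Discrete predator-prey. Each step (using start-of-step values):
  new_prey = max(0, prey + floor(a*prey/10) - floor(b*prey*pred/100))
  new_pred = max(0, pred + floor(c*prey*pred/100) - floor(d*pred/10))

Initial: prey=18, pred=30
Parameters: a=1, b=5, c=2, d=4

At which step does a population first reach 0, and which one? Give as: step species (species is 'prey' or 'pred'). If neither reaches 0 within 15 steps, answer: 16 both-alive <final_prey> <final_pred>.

Answer: 1 prey

Derivation:
Step 1: prey: 18+1-27=0; pred: 30+10-12=28
First extinction: prey at step 1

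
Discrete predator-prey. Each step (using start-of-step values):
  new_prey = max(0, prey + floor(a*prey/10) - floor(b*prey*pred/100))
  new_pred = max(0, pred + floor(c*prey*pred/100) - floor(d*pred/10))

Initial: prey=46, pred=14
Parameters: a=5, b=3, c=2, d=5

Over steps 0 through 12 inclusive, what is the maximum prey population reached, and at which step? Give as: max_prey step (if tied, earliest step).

Step 1: prey: 46+23-19=50; pred: 14+12-7=19
Step 2: prey: 50+25-28=47; pred: 19+19-9=29
Step 3: prey: 47+23-40=30; pred: 29+27-14=42
Step 4: prey: 30+15-37=8; pred: 42+25-21=46
Step 5: prey: 8+4-11=1; pred: 46+7-23=30
Step 6: prey: 1+0-0=1; pred: 30+0-15=15
Step 7: prey: 1+0-0=1; pred: 15+0-7=8
Step 8: prey: 1+0-0=1; pred: 8+0-4=4
Step 9: prey: 1+0-0=1; pred: 4+0-2=2
Step 10: prey: 1+0-0=1; pred: 2+0-1=1
Step 11: prey: 1+0-0=1; pred: 1+0-0=1
Step 12: prey: 1+0-0=1; pred: 1+0-0=1
Max prey = 50 at step 1

Answer: 50 1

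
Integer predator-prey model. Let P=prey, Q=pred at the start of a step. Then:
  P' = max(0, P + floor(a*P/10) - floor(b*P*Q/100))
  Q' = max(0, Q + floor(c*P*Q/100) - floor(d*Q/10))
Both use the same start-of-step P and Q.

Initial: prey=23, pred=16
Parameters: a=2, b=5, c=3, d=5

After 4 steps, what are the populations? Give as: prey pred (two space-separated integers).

Answer: 1 4

Derivation:
Step 1: prey: 23+4-18=9; pred: 16+11-8=19
Step 2: prey: 9+1-8=2; pred: 19+5-9=15
Step 3: prey: 2+0-1=1; pred: 15+0-7=8
Step 4: prey: 1+0-0=1; pred: 8+0-4=4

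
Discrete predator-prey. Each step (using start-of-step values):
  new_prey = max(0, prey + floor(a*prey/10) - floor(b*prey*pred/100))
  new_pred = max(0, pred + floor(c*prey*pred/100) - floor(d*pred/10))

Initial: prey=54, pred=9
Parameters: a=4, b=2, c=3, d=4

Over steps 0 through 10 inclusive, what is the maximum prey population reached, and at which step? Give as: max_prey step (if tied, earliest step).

Step 1: prey: 54+21-9=66; pred: 9+14-3=20
Step 2: prey: 66+26-26=66; pred: 20+39-8=51
Step 3: prey: 66+26-67=25; pred: 51+100-20=131
Step 4: prey: 25+10-65=0; pred: 131+98-52=177
Step 5: prey: 0+0-0=0; pred: 177+0-70=107
Step 6: prey: 0+0-0=0; pred: 107+0-42=65
Step 7: prey: 0+0-0=0; pred: 65+0-26=39
Step 8: prey: 0+0-0=0; pred: 39+0-15=24
Step 9: prey: 0+0-0=0; pred: 24+0-9=15
Step 10: prey: 0+0-0=0; pred: 15+0-6=9
Max prey = 66 at step 1

Answer: 66 1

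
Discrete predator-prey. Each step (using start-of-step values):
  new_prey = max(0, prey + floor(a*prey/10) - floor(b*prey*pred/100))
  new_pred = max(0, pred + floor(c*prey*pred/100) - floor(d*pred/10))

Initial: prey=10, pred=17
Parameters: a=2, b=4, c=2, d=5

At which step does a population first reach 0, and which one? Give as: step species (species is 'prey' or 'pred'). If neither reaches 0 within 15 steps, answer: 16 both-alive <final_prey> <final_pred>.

Answer: 16 both-alive 30 1

Derivation:
Step 1: prey: 10+2-6=6; pred: 17+3-8=12
Step 2: prey: 6+1-2=5; pred: 12+1-6=7
Step 3: prey: 5+1-1=5; pred: 7+0-3=4
Step 4: prey: 5+1-0=6; pred: 4+0-2=2
Step 5: prey: 6+1-0=7; pred: 2+0-1=1
Step 6: prey: 7+1-0=8; pred: 1+0-0=1
Step 7: prey: 8+1-0=9; pred: 1+0-0=1
Step 8: prey: 9+1-0=10; pred: 1+0-0=1
Step 9: prey: 10+2-0=12; pred: 1+0-0=1
Step 10: prey: 12+2-0=14; pred: 1+0-0=1
Step 11: prey: 14+2-0=16; pred: 1+0-0=1
Step 12: prey: 16+3-0=19; pred: 1+0-0=1
Step 13: prey: 19+3-0=22; pred: 1+0-0=1
Step 14: prey: 22+4-0=26; pred: 1+0-0=1
Step 15: prey: 26+5-1=30; pred: 1+0-0=1
No extinction within 15 steps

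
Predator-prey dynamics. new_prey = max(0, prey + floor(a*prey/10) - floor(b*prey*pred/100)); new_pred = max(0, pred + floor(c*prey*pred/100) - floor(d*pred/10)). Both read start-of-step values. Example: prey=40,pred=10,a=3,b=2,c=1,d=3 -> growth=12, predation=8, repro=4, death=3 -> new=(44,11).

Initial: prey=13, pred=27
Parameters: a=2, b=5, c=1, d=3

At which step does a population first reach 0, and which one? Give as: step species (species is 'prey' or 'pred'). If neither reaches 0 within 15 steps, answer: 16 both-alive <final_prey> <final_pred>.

Step 1: prey: 13+2-17=0; pred: 27+3-8=22
First extinction: prey at step 1

Answer: 1 prey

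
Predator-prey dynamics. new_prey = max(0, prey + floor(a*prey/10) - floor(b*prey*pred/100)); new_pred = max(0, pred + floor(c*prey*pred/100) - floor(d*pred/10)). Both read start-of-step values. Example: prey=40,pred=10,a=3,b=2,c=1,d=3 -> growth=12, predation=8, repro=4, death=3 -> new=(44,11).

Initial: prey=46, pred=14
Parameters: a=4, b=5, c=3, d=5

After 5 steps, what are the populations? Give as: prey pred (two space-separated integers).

Answer: 0 6

Derivation:
Step 1: prey: 46+18-32=32; pred: 14+19-7=26
Step 2: prey: 32+12-41=3; pred: 26+24-13=37
Step 3: prey: 3+1-5=0; pred: 37+3-18=22
Step 4: prey: 0+0-0=0; pred: 22+0-11=11
Step 5: prey: 0+0-0=0; pred: 11+0-5=6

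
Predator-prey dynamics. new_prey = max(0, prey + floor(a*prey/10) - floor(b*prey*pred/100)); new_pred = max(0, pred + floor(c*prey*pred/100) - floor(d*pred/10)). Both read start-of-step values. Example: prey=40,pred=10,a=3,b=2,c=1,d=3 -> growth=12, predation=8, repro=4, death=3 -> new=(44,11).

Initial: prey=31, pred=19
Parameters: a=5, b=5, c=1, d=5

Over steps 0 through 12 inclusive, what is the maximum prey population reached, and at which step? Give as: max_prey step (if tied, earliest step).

Step 1: prey: 31+15-29=17; pred: 19+5-9=15
Step 2: prey: 17+8-12=13; pred: 15+2-7=10
Step 3: prey: 13+6-6=13; pred: 10+1-5=6
Step 4: prey: 13+6-3=16; pred: 6+0-3=3
Step 5: prey: 16+8-2=22; pred: 3+0-1=2
Step 6: prey: 22+11-2=31; pred: 2+0-1=1
Step 7: prey: 31+15-1=45; pred: 1+0-0=1
Step 8: prey: 45+22-2=65; pred: 1+0-0=1
Step 9: prey: 65+32-3=94; pred: 1+0-0=1
Step 10: prey: 94+47-4=137; pred: 1+0-0=1
Step 11: prey: 137+68-6=199; pred: 1+1-0=2
Step 12: prey: 199+99-19=279; pred: 2+3-1=4
Max prey = 279 at step 12

Answer: 279 12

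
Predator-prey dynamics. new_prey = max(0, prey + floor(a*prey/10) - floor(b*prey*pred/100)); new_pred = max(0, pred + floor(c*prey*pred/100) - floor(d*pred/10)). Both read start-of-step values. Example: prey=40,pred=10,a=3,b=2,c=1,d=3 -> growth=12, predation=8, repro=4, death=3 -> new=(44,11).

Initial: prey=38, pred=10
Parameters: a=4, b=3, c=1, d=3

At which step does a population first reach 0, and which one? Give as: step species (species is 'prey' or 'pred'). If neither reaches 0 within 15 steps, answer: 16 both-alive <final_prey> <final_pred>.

Answer: 16 both-alive 14 5

Derivation:
Step 1: prey: 38+15-11=42; pred: 10+3-3=10
Step 2: prey: 42+16-12=46; pred: 10+4-3=11
Step 3: prey: 46+18-15=49; pred: 11+5-3=13
Step 4: prey: 49+19-19=49; pred: 13+6-3=16
Step 5: prey: 49+19-23=45; pred: 16+7-4=19
Step 6: prey: 45+18-25=38; pred: 19+8-5=22
Step 7: prey: 38+15-25=28; pred: 22+8-6=24
Step 8: prey: 28+11-20=19; pred: 24+6-7=23
Step 9: prey: 19+7-13=13; pred: 23+4-6=21
Step 10: prey: 13+5-8=10; pred: 21+2-6=17
Step 11: prey: 10+4-5=9; pred: 17+1-5=13
Step 12: prey: 9+3-3=9; pred: 13+1-3=11
Step 13: prey: 9+3-2=10; pred: 11+0-3=8
Step 14: prey: 10+4-2=12; pred: 8+0-2=6
Step 15: prey: 12+4-2=14; pred: 6+0-1=5
No extinction within 15 steps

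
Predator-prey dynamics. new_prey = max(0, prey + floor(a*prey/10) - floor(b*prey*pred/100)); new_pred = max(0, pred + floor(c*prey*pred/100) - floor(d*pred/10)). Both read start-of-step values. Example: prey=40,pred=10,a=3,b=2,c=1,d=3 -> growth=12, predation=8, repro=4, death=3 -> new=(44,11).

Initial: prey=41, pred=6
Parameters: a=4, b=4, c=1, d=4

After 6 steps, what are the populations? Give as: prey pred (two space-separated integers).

Answer: 70 17

Derivation:
Step 1: prey: 41+16-9=48; pred: 6+2-2=6
Step 2: prey: 48+19-11=56; pred: 6+2-2=6
Step 3: prey: 56+22-13=65; pred: 6+3-2=7
Step 4: prey: 65+26-18=73; pred: 7+4-2=9
Step 5: prey: 73+29-26=76; pred: 9+6-3=12
Step 6: prey: 76+30-36=70; pred: 12+9-4=17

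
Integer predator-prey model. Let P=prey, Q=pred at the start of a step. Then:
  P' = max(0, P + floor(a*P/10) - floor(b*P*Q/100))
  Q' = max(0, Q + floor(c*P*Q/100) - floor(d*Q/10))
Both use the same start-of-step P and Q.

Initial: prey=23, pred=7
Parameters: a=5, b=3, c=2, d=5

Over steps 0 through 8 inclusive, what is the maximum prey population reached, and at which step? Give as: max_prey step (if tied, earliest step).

Step 1: prey: 23+11-4=30; pred: 7+3-3=7
Step 2: prey: 30+15-6=39; pred: 7+4-3=8
Step 3: prey: 39+19-9=49; pred: 8+6-4=10
Step 4: prey: 49+24-14=59; pred: 10+9-5=14
Step 5: prey: 59+29-24=64; pred: 14+16-7=23
Step 6: prey: 64+32-44=52; pred: 23+29-11=41
Step 7: prey: 52+26-63=15; pred: 41+42-20=63
Step 8: prey: 15+7-28=0; pred: 63+18-31=50
Max prey = 64 at step 5

Answer: 64 5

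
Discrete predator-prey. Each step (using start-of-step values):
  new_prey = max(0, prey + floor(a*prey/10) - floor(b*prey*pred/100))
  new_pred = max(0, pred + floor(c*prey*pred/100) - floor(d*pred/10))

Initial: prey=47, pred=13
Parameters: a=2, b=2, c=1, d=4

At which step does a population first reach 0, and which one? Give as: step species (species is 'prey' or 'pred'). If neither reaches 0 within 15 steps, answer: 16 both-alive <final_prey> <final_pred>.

Answer: 16 both-alive 40 7

Derivation:
Step 1: prey: 47+9-12=44; pred: 13+6-5=14
Step 2: prey: 44+8-12=40; pred: 14+6-5=15
Step 3: prey: 40+8-12=36; pred: 15+6-6=15
Step 4: prey: 36+7-10=33; pred: 15+5-6=14
Step 5: prey: 33+6-9=30; pred: 14+4-5=13
Step 6: prey: 30+6-7=29; pred: 13+3-5=11
Step 7: prey: 29+5-6=28; pred: 11+3-4=10
Step 8: prey: 28+5-5=28; pred: 10+2-4=8
Step 9: prey: 28+5-4=29; pred: 8+2-3=7
Step 10: prey: 29+5-4=30; pred: 7+2-2=7
Step 11: prey: 30+6-4=32; pred: 7+2-2=7
Step 12: prey: 32+6-4=34; pred: 7+2-2=7
Step 13: prey: 34+6-4=36; pred: 7+2-2=7
Step 14: prey: 36+7-5=38; pred: 7+2-2=7
Step 15: prey: 38+7-5=40; pred: 7+2-2=7
No extinction within 15 steps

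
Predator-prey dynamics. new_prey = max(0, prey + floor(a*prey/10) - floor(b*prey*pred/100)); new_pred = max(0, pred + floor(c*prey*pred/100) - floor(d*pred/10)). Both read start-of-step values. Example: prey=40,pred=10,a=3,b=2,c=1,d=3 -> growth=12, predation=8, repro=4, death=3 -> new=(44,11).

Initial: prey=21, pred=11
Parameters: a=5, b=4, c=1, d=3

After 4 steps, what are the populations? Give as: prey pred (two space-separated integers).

Step 1: prey: 21+10-9=22; pred: 11+2-3=10
Step 2: prey: 22+11-8=25; pred: 10+2-3=9
Step 3: prey: 25+12-9=28; pred: 9+2-2=9
Step 4: prey: 28+14-10=32; pred: 9+2-2=9

Answer: 32 9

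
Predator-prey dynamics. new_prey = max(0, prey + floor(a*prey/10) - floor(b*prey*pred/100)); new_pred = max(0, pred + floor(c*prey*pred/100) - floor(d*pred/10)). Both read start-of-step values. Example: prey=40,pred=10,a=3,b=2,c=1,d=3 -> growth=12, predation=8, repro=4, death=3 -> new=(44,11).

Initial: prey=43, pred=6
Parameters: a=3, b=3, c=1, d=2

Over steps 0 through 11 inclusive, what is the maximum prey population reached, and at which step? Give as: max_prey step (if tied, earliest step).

Answer: 53 3

Derivation:
Step 1: prey: 43+12-7=48; pred: 6+2-1=7
Step 2: prey: 48+14-10=52; pred: 7+3-1=9
Step 3: prey: 52+15-14=53; pred: 9+4-1=12
Step 4: prey: 53+15-19=49; pred: 12+6-2=16
Step 5: prey: 49+14-23=40; pred: 16+7-3=20
Step 6: prey: 40+12-24=28; pred: 20+8-4=24
Step 7: prey: 28+8-20=16; pred: 24+6-4=26
Step 8: prey: 16+4-12=8; pred: 26+4-5=25
Step 9: prey: 8+2-6=4; pred: 25+2-5=22
Step 10: prey: 4+1-2=3; pred: 22+0-4=18
Step 11: prey: 3+0-1=2; pred: 18+0-3=15
Max prey = 53 at step 3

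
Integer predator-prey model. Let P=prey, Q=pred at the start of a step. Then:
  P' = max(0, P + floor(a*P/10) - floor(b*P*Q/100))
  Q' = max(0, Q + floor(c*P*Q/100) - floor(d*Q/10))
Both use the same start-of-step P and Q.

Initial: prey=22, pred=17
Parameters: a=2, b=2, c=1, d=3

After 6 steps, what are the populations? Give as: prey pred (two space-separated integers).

Answer: 17 7

Derivation:
Step 1: prey: 22+4-7=19; pred: 17+3-5=15
Step 2: prey: 19+3-5=17; pred: 15+2-4=13
Step 3: prey: 17+3-4=16; pred: 13+2-3=12
Step 4: prey: 16+3-3=16; pred: 12+1-3=10
Step 5: prey: 16+3-3=16; pred: 10+1-3=8
Step 6: prey: 16+3-2=17; pred: 8+1-2=7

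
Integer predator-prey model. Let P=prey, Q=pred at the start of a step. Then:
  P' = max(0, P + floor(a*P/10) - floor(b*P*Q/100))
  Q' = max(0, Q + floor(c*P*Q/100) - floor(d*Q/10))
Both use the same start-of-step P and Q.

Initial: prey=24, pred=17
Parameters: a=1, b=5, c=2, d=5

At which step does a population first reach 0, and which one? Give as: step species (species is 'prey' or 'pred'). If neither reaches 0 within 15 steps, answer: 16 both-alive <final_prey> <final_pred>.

Answer: 16 both-alive 1 1

Derivation:
Step 1: prey: 24+2-20=6; pred: 17+8-8=17
Step 2: prey: 6+0-5=1; pred: 17+2-8=11
Step 3: prey: 1+0-0=1; pred: 11+0-5=6
Step 4: prey: 1+0-0=1; pred: 6+0-3=3
Step 5: prey: 1+0-0=1; pred: 3+0-1=2
Step 6: prey: 1+0-0=1; pred: 2+0-1=1
Step 7: prey: 1+0-0=1; pred: 1+0-0=1
Steps 8-15: state stable at prey=1, pred=1 (no change)
No extinction within 15 steps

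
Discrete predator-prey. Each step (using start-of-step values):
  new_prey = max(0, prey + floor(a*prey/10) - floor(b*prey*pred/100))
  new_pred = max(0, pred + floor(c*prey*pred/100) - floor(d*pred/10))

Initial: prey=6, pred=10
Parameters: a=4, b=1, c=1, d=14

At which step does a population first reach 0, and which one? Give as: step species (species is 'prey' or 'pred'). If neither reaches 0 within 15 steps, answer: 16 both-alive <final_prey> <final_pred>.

Answer: 1 pred

Derivation:
Step 1: prey: 6+2-0=8; pred: 10+0-14=0
First extinction: pred at step 1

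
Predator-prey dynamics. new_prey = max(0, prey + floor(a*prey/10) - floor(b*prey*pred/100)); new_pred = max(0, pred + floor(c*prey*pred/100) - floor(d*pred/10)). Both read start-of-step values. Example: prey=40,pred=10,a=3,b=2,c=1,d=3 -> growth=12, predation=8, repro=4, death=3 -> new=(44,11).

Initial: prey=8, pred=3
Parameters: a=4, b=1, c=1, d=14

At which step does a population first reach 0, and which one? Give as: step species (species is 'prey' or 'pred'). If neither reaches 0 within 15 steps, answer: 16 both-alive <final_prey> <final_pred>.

Answer: 1 pred

Derivation:
Step 1: prey: 8+3-0=11; pred: 3+0-4=0
First extinction: pred at step 1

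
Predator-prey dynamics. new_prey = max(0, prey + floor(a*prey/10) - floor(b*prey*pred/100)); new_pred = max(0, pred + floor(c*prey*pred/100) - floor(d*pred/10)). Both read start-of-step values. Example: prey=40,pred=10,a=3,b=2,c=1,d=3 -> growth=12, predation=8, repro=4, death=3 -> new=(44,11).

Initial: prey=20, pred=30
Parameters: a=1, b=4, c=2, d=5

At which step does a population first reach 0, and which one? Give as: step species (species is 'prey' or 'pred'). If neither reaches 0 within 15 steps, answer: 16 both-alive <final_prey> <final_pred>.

Step 1: prey: 20+2-24=0; pred: 30+12-15=27
First extinction: prey at step 1

Answer: 1 prey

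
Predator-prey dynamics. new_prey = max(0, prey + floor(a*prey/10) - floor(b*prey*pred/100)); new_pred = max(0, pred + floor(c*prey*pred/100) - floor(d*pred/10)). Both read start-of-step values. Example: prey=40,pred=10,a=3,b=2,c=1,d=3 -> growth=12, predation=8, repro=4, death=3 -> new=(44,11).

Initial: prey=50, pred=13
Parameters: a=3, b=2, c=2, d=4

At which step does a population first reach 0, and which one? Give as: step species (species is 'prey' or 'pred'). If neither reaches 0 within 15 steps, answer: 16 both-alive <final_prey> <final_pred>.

Step 1: prey: 50+15-13=52; pred: 13+13-5=21
Step 2: prey: 52+15-21=46; pred: 21+21-8=34
Step 3: prey: 46+13-31=28; pred: 34+31-13=52
Step 4: prey: 28+8-29=7; pred: 52+29-20=61
Step 5: prey: 7+2-8=1; pred: 61+8-24=45
Step 6: prey: 1+0-0=1; pred: 45+0-18=27
Step 7: prey: 1+0-0=1; pred: 27+0-10=17
Step 8: prey: 1+0-0=1; pred: 17+0-6=11
Step 9: prey: 1+0-0=1; pred: 11+0-4=7
Step 10: prey: 1+0-0=1; pred: 7+0-2=5
Step 11: prey: 1+0-0=1; pred: 5+0-2=3
Step 12: prey: 1+0-0=1; pred: 3+0-1=2
Step 13: prey: 1+0-0=1; pred: 2+0-0=2
Steps 14-15: state stable at prey=1, pred=2 (no change)
No extinction within 15 steps

Answer: 16 both-alive 1 2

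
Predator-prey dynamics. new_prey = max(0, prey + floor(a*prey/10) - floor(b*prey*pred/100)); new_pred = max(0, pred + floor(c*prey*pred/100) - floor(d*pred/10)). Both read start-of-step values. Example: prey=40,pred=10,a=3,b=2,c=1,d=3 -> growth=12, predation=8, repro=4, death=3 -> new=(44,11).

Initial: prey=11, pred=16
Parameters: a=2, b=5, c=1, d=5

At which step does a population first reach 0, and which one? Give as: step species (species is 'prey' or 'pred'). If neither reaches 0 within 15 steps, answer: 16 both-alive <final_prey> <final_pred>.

Step 1: prey: 11+2-8=5; pred: 16+1-8=9
Step 2: prey: 5+1-2=4; pred: 9+0-4=5
Step 3: prey: 4+0-1=3; pred: 5+0-2=3
Step 4: prey: 3+0-0=3; pred: 3+0-1=2
Step 5: prey: 3+0-0=3; pred: 2+0-1=1
Step 6: prey: 3+0-0=3; pred: 1+0-0=1
Steps 7-15: state stable at prey=3, pred=1 (no change)
No extinction within 15 steps

Answer: 16 both-alive 3 1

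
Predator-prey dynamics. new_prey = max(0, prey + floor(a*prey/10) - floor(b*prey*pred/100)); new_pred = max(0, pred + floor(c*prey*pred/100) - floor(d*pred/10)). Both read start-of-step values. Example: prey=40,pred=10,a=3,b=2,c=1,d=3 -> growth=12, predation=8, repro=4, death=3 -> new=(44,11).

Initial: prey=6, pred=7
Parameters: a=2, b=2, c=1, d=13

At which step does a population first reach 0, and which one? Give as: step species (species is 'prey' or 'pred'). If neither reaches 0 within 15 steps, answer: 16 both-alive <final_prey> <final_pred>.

Step 1: prey: 6+1-0=7; pred: 7+0-9=0
First extinction: pred at step 1

Answer: 1 pred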